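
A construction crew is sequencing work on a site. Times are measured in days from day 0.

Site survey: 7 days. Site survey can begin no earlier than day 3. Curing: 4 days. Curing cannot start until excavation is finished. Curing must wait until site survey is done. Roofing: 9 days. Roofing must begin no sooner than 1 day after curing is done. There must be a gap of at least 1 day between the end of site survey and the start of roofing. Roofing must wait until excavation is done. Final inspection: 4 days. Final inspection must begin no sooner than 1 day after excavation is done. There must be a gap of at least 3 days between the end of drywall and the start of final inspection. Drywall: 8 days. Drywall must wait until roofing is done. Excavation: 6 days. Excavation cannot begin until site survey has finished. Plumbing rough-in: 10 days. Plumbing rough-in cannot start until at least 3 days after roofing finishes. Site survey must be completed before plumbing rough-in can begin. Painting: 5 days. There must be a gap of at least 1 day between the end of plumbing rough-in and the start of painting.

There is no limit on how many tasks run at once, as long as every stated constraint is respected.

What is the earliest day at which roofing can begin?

21

Site survey waits on its own release at day 3, so it starts at day 3 and finishes at 3 + 7 = day 10.
Excavation cannot begin until site survey (finishes day 10). It runs from day 10 to 10 + 6 = day 16.
Curing needs all of excavation (finishes day 16); site survey (finishes day 10). That puts its earliest start at day 16; it finishes at 16 + 4 = day 20.
Roofing waits on curing (finishes day 20, plus 1-day gap → day 21); site survey (finishes day 10, plus 1-day gap → day 11); excavation (finishes day 16). The latest of these is day 21, which is the earliest roofing can start.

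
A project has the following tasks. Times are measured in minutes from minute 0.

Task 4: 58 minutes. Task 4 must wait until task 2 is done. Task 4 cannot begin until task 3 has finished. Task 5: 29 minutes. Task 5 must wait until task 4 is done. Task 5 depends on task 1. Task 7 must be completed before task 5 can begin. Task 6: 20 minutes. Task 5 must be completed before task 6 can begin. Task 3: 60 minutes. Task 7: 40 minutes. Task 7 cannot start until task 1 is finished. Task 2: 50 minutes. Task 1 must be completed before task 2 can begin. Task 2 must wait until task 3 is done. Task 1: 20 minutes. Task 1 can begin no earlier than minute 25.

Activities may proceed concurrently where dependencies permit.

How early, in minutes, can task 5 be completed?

197

Nothing blocks task 3, so it runs from minute 0 to minute 60.
Task 1 cannot begin until its own release at minute 25. It runs from minute 25 to 25 + 20 = minute 45.
Task 7 waits on task 1 (finishes minute 45), so it starts at minute 45 and finishes at 45 + 40 = minute 85.
Task 2 cannot start until task 1 (finishes minute 45); task 3 (finishes minute 60). The controlling bound is minute 60, so task 2 finishes at 60 + 50 = minute 110.
For task 4: task 2 (finishes minute 110); task 3 (finishes minute 60). Taking the maximum gives a start of minute 110, and it finishes at 110 + 58 = minute 168.
Task 5 needs all of task 4 (finishes minute 168); task 1 (finishes minute 45); task 7 (finishes minute 85). That puts its earliest start at minute 168; it finishes at 168 + 29 = minute 197.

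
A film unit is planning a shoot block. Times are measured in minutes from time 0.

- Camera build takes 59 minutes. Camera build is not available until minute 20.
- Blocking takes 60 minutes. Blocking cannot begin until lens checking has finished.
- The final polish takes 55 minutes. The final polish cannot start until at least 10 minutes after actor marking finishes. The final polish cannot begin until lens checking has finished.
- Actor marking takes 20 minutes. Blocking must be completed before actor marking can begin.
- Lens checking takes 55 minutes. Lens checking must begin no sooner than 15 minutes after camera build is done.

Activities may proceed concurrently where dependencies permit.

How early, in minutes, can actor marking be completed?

229

After its own release at minute 20, camera build can start at minute 20 and finishes at minute 79.
Lens checking cannot begin until camera build (finishes minute 79, plus 15-minute gap → minute 94). It runs from minute 94 to 94 + 55 = minute 149.
After lens checking (finishes minute 149), blocking can start at minute 149 and finishes at minute 209.
After blocking (finishes minute 209), actor marking can start at minute 209 and finishes at minute 229.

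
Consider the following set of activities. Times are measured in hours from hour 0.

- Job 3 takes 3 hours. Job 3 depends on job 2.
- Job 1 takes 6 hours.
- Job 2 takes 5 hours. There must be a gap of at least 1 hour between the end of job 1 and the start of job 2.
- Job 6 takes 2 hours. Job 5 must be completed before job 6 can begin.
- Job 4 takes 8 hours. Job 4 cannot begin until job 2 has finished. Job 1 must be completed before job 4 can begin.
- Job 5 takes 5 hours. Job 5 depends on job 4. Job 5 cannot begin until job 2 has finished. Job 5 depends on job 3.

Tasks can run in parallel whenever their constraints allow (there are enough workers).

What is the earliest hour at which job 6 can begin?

Nothing blocks job 1, so it runs from hour 0 to hour 6.
Job 2 waits on job 1 (finishes hour 6, plus 1-hour gap → hour 7), so it starts at hour 7 and finishes at 7 + 5 = hour 12.
Job 4 has to wait for job 2 (finishes hour 12); job 1 (finishes hour 6). The latest of these is hour 12, so job 4 runs hour 12 to 12 + 8 = hour 20.
Job 3 cannot begin until job 2 (finishes hour 12). It runs from hour 12 to 12 + 3 = hour 15.
Job 5 needs all of job 4 (finishes hour 20); job 2 (finishes hour 12); job 3 (finishes hour 15). That puts its earliest start at hour 20; it finishes at 20 + 5 = hour 25.
Job 6 waits on job 5 (finishes hour 25), so the earliest it can start is hour 25.

25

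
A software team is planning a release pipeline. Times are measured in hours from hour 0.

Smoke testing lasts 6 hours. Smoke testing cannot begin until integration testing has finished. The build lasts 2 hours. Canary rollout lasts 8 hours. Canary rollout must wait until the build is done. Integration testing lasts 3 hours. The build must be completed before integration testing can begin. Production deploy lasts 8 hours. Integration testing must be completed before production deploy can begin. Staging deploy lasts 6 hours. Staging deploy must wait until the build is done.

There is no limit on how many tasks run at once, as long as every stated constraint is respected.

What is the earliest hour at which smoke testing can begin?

The build has no prerequisites, so it starts at hour 0 and finishes at hour 2.
Integration testing cannot begin until the build (finishes hour 2). It runs from hour 2 to 2 + 3 = hour 5.
Smoke testing waits on integration testing (finishes hour 5), so the earliest it can start is hour 5.

5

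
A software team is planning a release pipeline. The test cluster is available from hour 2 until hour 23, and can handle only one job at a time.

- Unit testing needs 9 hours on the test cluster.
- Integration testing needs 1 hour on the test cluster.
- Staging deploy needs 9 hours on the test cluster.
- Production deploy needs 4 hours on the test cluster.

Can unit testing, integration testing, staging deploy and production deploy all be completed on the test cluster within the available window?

The test cluster window is 23 − 2 = 21 hours.
Running back to back, the jobs need 9 + 1 + 9 + 4 = 23 hours on the test cluster.
Since 23 > 21, they cannot all fit.

No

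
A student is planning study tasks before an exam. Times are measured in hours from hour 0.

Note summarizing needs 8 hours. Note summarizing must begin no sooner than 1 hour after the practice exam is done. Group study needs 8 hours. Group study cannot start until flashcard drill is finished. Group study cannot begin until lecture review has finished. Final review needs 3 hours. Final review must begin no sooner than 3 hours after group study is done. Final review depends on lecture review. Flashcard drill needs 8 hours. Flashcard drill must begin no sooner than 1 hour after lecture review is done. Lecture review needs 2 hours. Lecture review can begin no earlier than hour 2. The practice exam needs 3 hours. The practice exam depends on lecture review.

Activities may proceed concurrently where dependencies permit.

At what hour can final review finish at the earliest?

Lecture review cannot begin until its own release at hour 2. It runs from hour 2 to 2 + 2 = hour 4.
Flashcard drill waits on lecture review (finishes hour 4, plus 1-hour gap → hour 5), so it starts at hour 5 and finishes at 5 + 8 = hour 13.
For group study: flashcard drill (finishes hour 13); lecture review (finishes hour 4). Taking the maximum gives a start of hour 13, and it finishes at 13 + 8 = hour 21.
Final review cannot start until group study (finishes hour 21, plus 3-hour gap → hour 24); lecture review (finishes hour 4). The controlling bound is hour 24, so final review finishes at 24 + 3 = hour 27.

27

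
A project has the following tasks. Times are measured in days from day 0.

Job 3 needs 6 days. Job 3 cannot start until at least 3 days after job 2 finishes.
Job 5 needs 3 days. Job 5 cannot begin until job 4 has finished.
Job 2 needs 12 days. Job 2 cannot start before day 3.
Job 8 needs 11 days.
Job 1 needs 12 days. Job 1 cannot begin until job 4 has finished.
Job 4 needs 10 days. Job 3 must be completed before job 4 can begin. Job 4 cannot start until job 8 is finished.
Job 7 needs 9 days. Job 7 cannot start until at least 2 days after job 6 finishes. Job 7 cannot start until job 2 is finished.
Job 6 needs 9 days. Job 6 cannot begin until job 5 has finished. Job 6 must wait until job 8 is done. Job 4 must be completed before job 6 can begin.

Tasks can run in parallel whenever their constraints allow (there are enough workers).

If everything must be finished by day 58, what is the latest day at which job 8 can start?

To finish by day 58, job 1 (duration 12) must start no later than day 46.
Job 7 must finish by day 58; it takes 9 days, so it must start by 58 − 9 = day 49.
Job 6 feeds into job 7 (must start by day 49, minus 2-day gap → day 47); so job 6 must finish by day 47 and therefore start by day 38.
Since job 6 (must start by day 38) depends on it, job 5 must finish by day 38. Backing off its 3-day duration gives a latest start of day 35.
Job 4 must finish in time for job 1 (must start by day 46); job 5 (must start by day 35); job 6 (must start by day 38). The tightest is day 35, so job 4 must start by 35 − 10 = day 25.
For job 8: job 4 (must start by day 25); job 6 (must start by day 38). The most restrictive is day 25; with an 11-day duration, job 8 must start by day 14.

14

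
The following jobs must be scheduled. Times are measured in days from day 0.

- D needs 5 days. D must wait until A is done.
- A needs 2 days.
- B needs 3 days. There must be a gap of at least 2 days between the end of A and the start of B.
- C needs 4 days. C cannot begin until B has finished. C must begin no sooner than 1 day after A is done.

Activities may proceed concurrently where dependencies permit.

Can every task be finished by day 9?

A has no prerequisites, so it starts at day 0 and finishes at day 2.
D waits on A (finishes day 2), so it starts at day 2 and finishes at 2 + 5 = day 7.
After A (finishes day 2, plus 2-day gap → day 4), B can start at day 4 and finishes at day 7.
For C: B (finishes day 7); A (finishes day 2, plus 1-day gap → day 3). Taking the maximum gives a start of day 7, and it finishes at 7 + 4 = day 11.
The earliest everything can be done is day 11, which is after the deadline of 9, so it is not possible.

No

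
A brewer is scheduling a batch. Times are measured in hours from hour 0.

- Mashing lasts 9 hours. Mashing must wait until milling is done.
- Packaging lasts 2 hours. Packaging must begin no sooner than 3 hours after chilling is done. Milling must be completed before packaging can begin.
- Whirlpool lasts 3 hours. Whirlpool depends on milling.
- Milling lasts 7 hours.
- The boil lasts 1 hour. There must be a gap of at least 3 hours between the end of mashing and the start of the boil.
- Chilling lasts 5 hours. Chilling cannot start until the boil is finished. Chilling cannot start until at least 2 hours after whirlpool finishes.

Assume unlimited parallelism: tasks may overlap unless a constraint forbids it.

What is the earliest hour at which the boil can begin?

Milling can start immediately at hour 0; it finishes at hour 7.
After milling (finishes hour 7), mashing can start at hour 7 and finishes at hour 16.
The boil waits on mashing (finishes hour 16, plus 3-hour gap → hour 19), so the earliest it can start is hour 19.

19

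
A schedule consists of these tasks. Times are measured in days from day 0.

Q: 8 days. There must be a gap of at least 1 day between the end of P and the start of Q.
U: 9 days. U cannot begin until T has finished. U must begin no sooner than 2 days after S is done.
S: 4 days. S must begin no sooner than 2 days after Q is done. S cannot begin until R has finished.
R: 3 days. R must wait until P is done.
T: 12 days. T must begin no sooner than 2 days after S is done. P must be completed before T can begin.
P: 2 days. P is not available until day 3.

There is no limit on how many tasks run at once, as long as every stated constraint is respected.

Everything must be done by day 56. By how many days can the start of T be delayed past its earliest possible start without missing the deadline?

13

P cannot begin until its own release at day 3. It runs from day 3 to 3 + 2 = day 5.
R waits on P (finishes day 5), so it starts at day 5 and finishes at 5 + 3 = day 8.
After P (finishes day 5, plus 1-day gap → day 6), Q can start at day 6 and finishes at day 14.
S needs all of Q (finishes day 14, plus 2-day gap → day 16); R (finishes day 8). That puts its earliest start at day 16; it finishes at 16 + 4 = day 20.
T needs all of S (finishes day 20, plus 2-day gap → day 22); P (finishes day 5). That puts its earliest start at day 22; it finishes at 22 + 12 = day 34.

Working backward from the deadline:
To finish by day 56, U (duration 9) must start no later than day 47.
T feeds into U (must start by day 47); so T must finish by day 47 and therefore start by day 35.
So T can start as early as day 22 and as late as day 35, giving 35 − 22 = 13 days of slack.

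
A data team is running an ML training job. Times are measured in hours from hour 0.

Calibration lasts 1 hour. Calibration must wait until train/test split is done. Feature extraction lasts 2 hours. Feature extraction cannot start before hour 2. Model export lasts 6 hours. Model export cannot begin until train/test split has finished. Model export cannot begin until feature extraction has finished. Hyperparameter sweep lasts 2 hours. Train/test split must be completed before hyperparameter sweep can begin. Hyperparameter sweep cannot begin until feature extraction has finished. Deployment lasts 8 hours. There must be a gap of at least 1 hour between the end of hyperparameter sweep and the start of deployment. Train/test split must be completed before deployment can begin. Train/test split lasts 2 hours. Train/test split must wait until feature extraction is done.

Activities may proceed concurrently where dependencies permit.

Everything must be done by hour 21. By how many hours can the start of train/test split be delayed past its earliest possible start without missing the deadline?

4

After its own release at hour 2, feature extraction can start at hour 2 and finishes at hour 4.
Train/test split cannot begin until feature extraction (finishes hour 4). It runs from hour 4 to 4 + 2 = hour 6.

Working backward from the deadline:
Deployment must finish by hour 21; it takes 8 hours, so it must start by 21 − 8 = hour 13.
Hyperparameter sweep feeds into deployment (must start by hour 13, minus 1-hour gap → hour 12); so hyperparameter sweep must finish by hour 12 and therefore start by hour 10.
Calibration must finish by hour 21; it takes 1 hour, so it must start by 21 − 1 = hour 20.
To finish by hour 21, model export (duration 6) must start no later than hour 15.
Train/test split feeds hyperparameter sweep (must start by hour 10); calibration (must start by hour 20); model export (must start by hour 15); deployment (must start by hour 13). Taking the minimum, train/test split must finish by hour 10 and start by 10 − 2 = hour 8.
So train/test split can start as early as hour 4 and as late as hour 8, giving 8 − 4 = 4 hours of slack.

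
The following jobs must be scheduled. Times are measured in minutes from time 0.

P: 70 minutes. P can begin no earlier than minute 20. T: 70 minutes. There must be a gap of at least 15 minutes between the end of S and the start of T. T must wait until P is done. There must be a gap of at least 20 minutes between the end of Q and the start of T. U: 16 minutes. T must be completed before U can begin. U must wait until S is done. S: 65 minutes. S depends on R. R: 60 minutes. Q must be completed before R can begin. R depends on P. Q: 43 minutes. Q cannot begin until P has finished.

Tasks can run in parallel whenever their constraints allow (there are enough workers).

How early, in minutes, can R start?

133

P waits on its own release at minute 20, so it starts at minute 20 and finishes at 20 + 70 = minute 90.
Q cannot begin until P (finishes minute 90). It runs from minute 90 to 90 + 43 = minute 133.
R waits on Q (finishes minute 133); P (finishes minute 90). The latest of these is minute 133, which is the earliest R can start.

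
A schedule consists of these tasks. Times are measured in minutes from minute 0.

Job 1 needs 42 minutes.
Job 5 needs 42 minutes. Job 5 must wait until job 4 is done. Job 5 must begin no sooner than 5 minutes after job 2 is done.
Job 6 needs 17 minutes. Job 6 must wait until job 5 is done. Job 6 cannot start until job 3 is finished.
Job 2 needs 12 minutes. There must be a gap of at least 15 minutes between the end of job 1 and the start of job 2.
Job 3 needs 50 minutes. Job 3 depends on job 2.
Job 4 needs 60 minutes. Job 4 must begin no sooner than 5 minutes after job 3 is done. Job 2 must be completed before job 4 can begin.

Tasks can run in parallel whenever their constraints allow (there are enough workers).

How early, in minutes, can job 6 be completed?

Job 1 can start immediately at minute 0; it finishes at minute 42.
Job 2 waits on job 1 (finishes minute 42, plus 15-minute gap → minute 57), so it starts at minute 57 and finishes at 57 + 12 = minute 69.
Job 3 cannot begin until job 2 (finishes minute 69). It runs from minute 69 to 69 + 50 = minute 119.
For job 4: job 3 (finishes minute 119, plus 5-minute gap → minute 124); job 2 (finishes minute 69). Taking the maximum gives a start of minute 124, and it finishes at 124 + 60 = minute 184.
Job 5 cannot start until job 4 (finishes minute 184); job 2 (finishes minute 69, plus 5-minute gap → minute 74). The controlling bound is minute 184, so job 5 finishes at 184 + 42 = minute 226.
For job 6: job 5 (finishes minute 226); job 3 (finishes minute 119). Taking the maximum gives a start of minute 226, and it finishes at 226 + 17 = minute 243.

243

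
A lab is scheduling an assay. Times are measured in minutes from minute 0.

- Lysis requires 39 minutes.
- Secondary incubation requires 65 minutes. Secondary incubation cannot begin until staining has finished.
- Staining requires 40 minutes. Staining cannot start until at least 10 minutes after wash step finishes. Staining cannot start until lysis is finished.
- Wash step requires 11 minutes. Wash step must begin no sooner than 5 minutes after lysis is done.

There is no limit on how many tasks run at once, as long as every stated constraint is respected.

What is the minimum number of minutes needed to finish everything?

170

Lysis can start immediately at minute 0; it finishes at minute 39.
After lysis (finishes minute 39, plus 5-minute gap → minute 44), wash step can start at minute 44 and finishes at minute 55.
Staining needs all of wash step (finishes minute 55, plus 10-minute gap → minute 65); lysis (finishes minute 39). That puts its earliest start at minute 65; it finishes at 65 + 40 = minute 105.
Secondary incubation waits on staining (finishes minute 105), so it starts at minute 105 and finishes at 105 + 65 = minute 170.
All tasks are finished once the last one completes. Finish times: Lysis at 39, Wash step at 55, Staining at 105, Secondary incubation at 170. The latest is minute 170.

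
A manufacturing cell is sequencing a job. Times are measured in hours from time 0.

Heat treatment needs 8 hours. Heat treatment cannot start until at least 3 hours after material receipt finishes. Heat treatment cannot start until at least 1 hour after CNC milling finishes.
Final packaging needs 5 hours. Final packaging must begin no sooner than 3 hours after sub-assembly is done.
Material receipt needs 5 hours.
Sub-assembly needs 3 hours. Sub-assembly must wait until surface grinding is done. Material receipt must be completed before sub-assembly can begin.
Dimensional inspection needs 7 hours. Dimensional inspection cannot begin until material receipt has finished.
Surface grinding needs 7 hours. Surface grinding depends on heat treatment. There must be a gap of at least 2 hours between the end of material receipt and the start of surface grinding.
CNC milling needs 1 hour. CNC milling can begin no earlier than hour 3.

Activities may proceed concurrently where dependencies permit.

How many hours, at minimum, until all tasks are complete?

34

CNC milling waits on its own release at hour 3, so it starts at hour 3 and finishes at 3 + 1 = hour 4.
Material receipt has no prerequisites, so it starts at hour 0 and finishes at hour 5.
Dimensional inspection waits on material receipt (finishes hour 5), so it starts at hour 5 and finishes at 5 + 7 = hour 12.
For heat treatment: material receipt (finishes hour 5, plus 3-hour gap → hour 8); CNC milling (finishes hour 4, plus 1-hour gap → hour 5). Taking the maximum gives a start of hour 8, and it finishes at 8 + 8 = hour 16.
Surface grinding has to wait for heat treatment (finishes hour 16); material receipt (finishes hour 5, plus 2-hour gap → hour 7). The latest of these is hour 16, so surface grinding runs hour 16 to 16 + 7 = hour 23.
Sub-assembly needs all of surface grinding (finishes hour 23); material receipt (finishes hour 5). That puts its earliest start at hour 23; it finishes at 23 + 3 = hour 26.
After sub-assembly (finishes hour 26, plus 3-hour gap → hour 29), final packaging can start at hour 29 and finishes at hour 34.
All tasks are finished once the last one completes. Finish times: Material receipt at 5, CNC milling at 4, Heat treatment at 16, Surface grinding at 23, Dimensional inspection at 12, Sub-assembly at 26, Final packaging at 34. The latest is hour 34.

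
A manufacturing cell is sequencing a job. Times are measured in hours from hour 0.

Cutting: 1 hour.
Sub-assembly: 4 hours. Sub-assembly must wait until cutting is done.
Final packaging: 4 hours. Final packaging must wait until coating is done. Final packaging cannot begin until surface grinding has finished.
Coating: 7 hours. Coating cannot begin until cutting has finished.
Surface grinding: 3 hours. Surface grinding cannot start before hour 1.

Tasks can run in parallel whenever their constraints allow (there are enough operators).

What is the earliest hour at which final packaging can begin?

8

Surface grinding waits on its own release at hour 1, so it starts at hour 1 and finishes at 1 + 3 = hour 4.
Cutting can start immediately at hour 0; it finishes at hour 1.
After cutting (finishes hour 1), coating can start at hour 1 and finishes at hour 8.
Final packaging waits on coating (finishes hour 8); surface grinding (finishes hour 4). The latest of these is hour 8, which is the earliest final packaging can start.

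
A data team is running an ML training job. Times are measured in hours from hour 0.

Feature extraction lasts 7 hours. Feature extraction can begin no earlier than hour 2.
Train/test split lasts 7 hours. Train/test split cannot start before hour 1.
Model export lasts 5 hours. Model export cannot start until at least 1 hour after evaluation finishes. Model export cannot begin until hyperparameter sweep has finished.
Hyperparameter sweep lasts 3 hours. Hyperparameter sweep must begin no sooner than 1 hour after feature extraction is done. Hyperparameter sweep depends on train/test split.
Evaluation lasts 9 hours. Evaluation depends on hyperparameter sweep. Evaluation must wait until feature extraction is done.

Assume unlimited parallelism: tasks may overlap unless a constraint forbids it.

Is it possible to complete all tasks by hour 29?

Yes

Train/test split waits on its own release at hour 1, so it starts at hour 1 and finishes at 1 + 7 = hour 8.
After its own release at hour 2, feature extraction can start at hour 2 and finishes at hour 9.
Hyperparameter sweep cannot start until feature extraction (finishes hour 9, plus 1-hour gap → hour 10); train/test split (finishes hour 8). The controlling bound is hour 10, so hyperparameter sweep finishes at 10 + 3 = hour 13.
Evaluation has to wait for hyperparameter sweep (finishes hour 13); feature extraction (finishes hour 9). The latest of these is hour 13, so evaluation runs hour 13 to 13 + 9 = hour 22.
Model export has to wait for evaluation (finishes hour 22, plus 1-hour gap → hour 23); hyperparameter sweep (finishes hour 13). The latest of these is hour 23, so model export runs hour 23 to 23 + 5 = hour 28.
Every task is finished by hour 28, which is no later than the deadline of 29, so the schedule is feasible.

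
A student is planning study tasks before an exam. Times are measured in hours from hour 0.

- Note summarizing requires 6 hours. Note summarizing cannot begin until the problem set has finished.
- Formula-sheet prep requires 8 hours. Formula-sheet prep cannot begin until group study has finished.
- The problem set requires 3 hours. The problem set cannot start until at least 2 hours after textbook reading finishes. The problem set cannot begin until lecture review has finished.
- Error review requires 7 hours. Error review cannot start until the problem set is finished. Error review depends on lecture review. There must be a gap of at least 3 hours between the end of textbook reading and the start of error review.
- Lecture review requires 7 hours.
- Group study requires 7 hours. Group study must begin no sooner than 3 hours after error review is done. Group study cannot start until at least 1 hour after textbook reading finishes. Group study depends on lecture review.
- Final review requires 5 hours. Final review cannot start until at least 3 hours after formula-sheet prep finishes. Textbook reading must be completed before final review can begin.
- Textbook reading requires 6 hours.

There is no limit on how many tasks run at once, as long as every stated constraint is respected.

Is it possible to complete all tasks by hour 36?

Lecture review has no prerequisites, so it starts at hour 0 and finishes at hour 7.
Textbook reading can start immediately at hour 0; it finishes at hour 6.
For the problem set: textbook reading (finishes hour 6, plus 2-hour gap → hour 8); lecture review (finishes hour 7). Taking the maximum gives a start of hour 8, and it finishes at 8 + 3 = hour 11.
Note summarizing cannot begin until the problem set (finishes hour 11). It runs from hour 11 to 11 + 6 = hour 17.
Error review needs all of the problem set (finishes hour 11); lecture review (finishes hour 7); textbook reading (finishes hour 6, plus 3-hour gap → hour 9). That puts its earliest start at hour 11; it finishes at 11 + 7 = hour 18.
Group study cannot start until error review (finishes hour 18, plus 3-hour gap → hour 21); textbook reading (finishes hour 6, plus 1-hour gap → hour 7); lecture review (finishes hour 7). The controlling bound is hour 21, so group study finishes at 21 + 7 = hour 28.
After group study (finishes hour 28), formula-sheet prep can start at hour 28 and finishes at hour 36.
Final review has to wait for formula-sheet prep (finishes hour 36, plus 3-hour gap → hour 39); textbook reading (finishes hour 6). The latest of these is hour 39, so final review runs hour 39 to 39 + 5 = hour 44.
The earliest everything can be done is hour 44, which is after the deadline of 36, so it is not possible.

No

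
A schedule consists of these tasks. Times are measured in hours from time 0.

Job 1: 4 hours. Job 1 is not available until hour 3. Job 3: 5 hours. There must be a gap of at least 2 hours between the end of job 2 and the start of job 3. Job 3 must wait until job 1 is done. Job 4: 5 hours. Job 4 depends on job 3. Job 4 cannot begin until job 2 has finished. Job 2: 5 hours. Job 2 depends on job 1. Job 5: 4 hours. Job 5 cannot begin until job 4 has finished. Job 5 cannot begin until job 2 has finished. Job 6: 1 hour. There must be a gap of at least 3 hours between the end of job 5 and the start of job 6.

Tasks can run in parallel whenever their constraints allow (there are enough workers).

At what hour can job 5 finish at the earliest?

After its own release at hour 3, job 1 can start at hour 3 and finishes at hour 7.
Job 2 cannot begin until job 1 (finishes hour 7). It runs from hour 7 to 7 + 5 = hour 12.
Job 3 needs all of job 2 (finishes hour 12, plus 2-hour gap → hour 14); job 1 (finishes hour 7). That puts its earliest start at hour 14; it finishes at 14 + 5 = hour 19.
Job 4 needs all of job 3 (finishes hour 19); job 2 (finishes hour 12). That puts its earliest start at hour 19; it finishes at 19 + 5 = hour 24.
Job 5 has to wait for job 4 (finishes hour 24); job 2 (finishes hour 12). The latest of these is hour 24, so job 5 runs hour 24 to 24 + 4 = hour 28.

28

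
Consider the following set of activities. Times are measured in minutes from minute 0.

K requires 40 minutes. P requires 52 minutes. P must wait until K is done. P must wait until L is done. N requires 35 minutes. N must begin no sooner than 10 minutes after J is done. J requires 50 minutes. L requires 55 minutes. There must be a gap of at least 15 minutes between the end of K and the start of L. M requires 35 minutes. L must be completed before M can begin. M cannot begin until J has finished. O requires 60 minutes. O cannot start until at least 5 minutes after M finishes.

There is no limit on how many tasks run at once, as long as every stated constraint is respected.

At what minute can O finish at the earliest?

210

K can start immediately at minute 0; it finishes at minute 40.
L cannot begin until K (finishes minute 40, plus 15-minute gap → minute 55). It runs from minute 55 to 55 + 55 = minute 110.
J can start immediately at minute 0; it finishes at minute 50.
M cannot start until L (finishes minute 110); J (finishes minute 50). The controlling bound is minute 110, so M finishes at 110 + 35 = minute 145.
After M (finishes minute 145, plus 5-minute gap → minute 150), O can start at minute 150 and finishes at minute 210.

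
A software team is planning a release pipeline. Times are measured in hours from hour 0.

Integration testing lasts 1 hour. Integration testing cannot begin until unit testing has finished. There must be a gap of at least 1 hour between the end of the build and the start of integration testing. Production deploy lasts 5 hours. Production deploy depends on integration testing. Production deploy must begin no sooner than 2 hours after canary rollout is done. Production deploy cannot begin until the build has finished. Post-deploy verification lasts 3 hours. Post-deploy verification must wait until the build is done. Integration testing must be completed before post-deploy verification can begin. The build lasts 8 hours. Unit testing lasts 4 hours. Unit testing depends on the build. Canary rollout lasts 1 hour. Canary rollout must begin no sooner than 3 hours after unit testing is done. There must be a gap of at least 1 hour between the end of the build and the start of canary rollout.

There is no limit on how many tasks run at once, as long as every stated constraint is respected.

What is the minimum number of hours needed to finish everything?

The build has no prerequisites, so it starts at hour 0 and finishes at hour 8.
Unit testing cannot begin until the build (finishes hour 8). It runs from hour 8 to 8 + 4 = hour 12.
Canary rollout cannot start until unit testing (finishes hour 12, plus 3-hour gap → hour 15); the build (finishes hour 8, plus 1-hour gap → hour 9). The controlling bound is hour 15, so canary rollout finishes at 15 + 1 = hour 16.
Integration testing has to wait for unit testing (finishes hour 12); the build (finishes hour 8, plus 1-hour gap → hour 9). The latest of these is hour 12, so integration testing runs hour 12 to 12 + 1 = hour 13.
Post-deploy verification needs all of the build (finishes hour 8); integration testing (finishes hour 13). That puts its earliest start at hour 13; it finishes at 13 + 3 = hour 16.
Production deploy needs all of integration testing (finishes hour 13); canary rollout (finishes hour 16, plus 2-hour gap → hour 18); the build (finishes hour 8). That puts its earliest start at hour 18; it finishes at 18 + 5 = hour 23.
All tasks are finished once the last one completes. Finish times: The build at 8, Unit testing at 12, Integration testing at 13, Canary rollout at 16, Production deploy at 23, Post-deploy verification at 16. The latest is hour 23.

23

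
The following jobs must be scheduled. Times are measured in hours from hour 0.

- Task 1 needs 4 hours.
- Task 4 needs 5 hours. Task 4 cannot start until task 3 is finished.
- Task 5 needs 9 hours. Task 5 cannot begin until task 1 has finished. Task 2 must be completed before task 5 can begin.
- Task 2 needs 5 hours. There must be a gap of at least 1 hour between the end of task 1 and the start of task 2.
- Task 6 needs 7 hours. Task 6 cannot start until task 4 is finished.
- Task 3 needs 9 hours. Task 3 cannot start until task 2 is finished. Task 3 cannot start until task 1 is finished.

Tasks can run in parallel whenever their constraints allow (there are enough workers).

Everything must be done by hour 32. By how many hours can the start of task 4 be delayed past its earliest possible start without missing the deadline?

Nothing blocks task 1, so it runs from hour 0 to hour 4.
Task 2 waits on task 1 (finishes hour 4, plus 1-hour gap → hour 5), so it starts at hour 5 and finishes at 5 + 5 = hour 10.
Task 3 cannot start until task 2 (finishes hour 10); task 1 (finishes hour 4). The controlling bound is hour 10, so task 3 finishes at 10 + 9 = hour 19.
Task 4 cannot begin until task 3 (finishes hour 19). It runs from hour 19 to 19 + 5 = hour 24.

Working backward from the deadline:
Task 6 has no dependents, so it just needs to finish by hour 32. Starting by 32 − 7 = hour 25 achieves that.
Task 4 has to be done before task 6 (must start by hour 25). That means finishing by hour 25, i.e. starting by 25 − 5 = hour 20.
So task 4 can start as early as hour 19 and as late as hour 20, giving 20 − 19 = 1 hour of slack.

1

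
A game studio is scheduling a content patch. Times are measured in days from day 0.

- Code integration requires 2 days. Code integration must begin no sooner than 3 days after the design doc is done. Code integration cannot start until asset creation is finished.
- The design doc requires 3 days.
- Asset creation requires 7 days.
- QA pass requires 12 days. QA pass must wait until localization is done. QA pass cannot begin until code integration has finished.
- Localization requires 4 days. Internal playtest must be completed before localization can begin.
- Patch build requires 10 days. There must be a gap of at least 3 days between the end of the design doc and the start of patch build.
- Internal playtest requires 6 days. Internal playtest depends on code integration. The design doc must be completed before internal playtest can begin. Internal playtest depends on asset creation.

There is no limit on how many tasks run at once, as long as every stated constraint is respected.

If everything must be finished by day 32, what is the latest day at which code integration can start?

8

QA pass must finish by day 32; it takes 12 days, so it must start by 32 − 12 = day 20.
Since QA pass (must start by day 20) depends on it, localization must finish by day 20. Backing off its 4-day duration gives a latest start of day 16.
Internal playtest has to be done before localization (must start by day 16). That means finishing by day 16, i.e. starting by 16 − 6 = day 10.
Code integration has several dependents: internal playtest (must start by day 10); QA pass (must start by day 20). The earliest of those limits is day 10, so code integration must start by 10 − 2 = day 8.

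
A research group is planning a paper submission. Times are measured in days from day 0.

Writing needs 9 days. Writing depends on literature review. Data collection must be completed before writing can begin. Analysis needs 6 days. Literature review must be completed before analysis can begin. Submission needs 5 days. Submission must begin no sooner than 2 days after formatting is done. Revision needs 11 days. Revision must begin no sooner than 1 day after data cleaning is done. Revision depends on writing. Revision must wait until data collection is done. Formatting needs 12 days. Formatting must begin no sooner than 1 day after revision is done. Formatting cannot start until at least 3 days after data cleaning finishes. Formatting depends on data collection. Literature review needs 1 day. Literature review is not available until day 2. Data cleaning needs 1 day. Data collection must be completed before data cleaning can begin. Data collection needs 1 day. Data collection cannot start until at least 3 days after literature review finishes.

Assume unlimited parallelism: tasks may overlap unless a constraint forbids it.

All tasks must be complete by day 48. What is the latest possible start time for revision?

Nothing follows submission; the deadline of day 48 is its only limit. It must start by 48 − 5 = day 43.
Since submission (must start by day 43, minus 2-day gap → day 41) depends on it, formatting must finish by day 41. Backing off its 12-day duration gives a latest start of day 29.
Revision feeds into formatting (must start by day 29, minus 1-day gap → day 28); so revision must finish by day 28 and therefore start by day 17.

17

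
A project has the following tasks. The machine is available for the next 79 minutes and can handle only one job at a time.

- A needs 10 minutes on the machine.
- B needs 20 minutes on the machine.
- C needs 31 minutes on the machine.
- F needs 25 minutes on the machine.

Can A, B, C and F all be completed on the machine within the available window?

No

Running back to back, the jobs need 10 + 20 + 31 + 25 = 86 minutes on the machine.
Since 86 > 79, they cannot all fit.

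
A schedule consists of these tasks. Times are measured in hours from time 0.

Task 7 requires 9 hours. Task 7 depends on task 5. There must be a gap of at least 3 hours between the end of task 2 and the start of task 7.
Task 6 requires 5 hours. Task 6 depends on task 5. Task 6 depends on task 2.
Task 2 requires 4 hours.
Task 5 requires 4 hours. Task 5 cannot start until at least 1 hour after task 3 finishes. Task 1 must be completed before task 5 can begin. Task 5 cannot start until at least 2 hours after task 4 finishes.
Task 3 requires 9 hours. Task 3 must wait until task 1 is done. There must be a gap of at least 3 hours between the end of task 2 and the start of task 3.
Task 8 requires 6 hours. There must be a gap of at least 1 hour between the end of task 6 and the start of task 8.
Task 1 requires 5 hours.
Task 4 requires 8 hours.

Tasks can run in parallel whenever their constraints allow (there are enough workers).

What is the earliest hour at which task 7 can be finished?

Nothing blocks task 4, so it runs from hour 0 to hour 8.
Nothing blocks task 2, so it runs from hour 0 to hour 4.
Task 1 has no prerequisites, so it starts at hour 0 and finishes at hour 5.
Task 3 needs all of task 1 (finishes hour 5); task 2 (finishes hour 4, plus 3-hour gap → hour 7). That puts its earliest start at hour 7; it finishes at 7 + 9 = hour 16.
Task 5 needs all of task 3 (finishes hour 16, plus 1-hour gap → hour 17); task 1 (finishes hour 5); task 4 (finishes hour 8, plus 2-hour gap → hour 10). That puts its earliest start at hour 17; it finishes at 17 + 4 = hour 21.
For task 7: task 5 (finishes hour 21); task 2 (finishes hour 4, plus 3-hour gap → hour 7). Taking the maximum gives a start of hour 21, and it finishes at 21 + 9 = hour 30.

30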